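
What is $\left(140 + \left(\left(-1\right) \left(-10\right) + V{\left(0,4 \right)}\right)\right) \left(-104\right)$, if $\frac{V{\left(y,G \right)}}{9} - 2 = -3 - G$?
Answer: $-10920$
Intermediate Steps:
$V{\left(y,G \right)} = -9 - 9 G$ ($V{\left(y,G \right)} = 18 + 9 \left(-3 - G\right) = 18 - \left(27 + 9 G\right) = -9 - 9 G$)
$\left(140 + \left(\left(-1\right) \left(-10\right) + V{\left(0,4 \right)}\right)\right) \left(-104\right) = \left(140 - 35\right) \left(-104\right) = 105 \left(-104\right) = -10920$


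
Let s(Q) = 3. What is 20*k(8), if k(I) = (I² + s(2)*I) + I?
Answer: 1920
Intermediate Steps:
k(I) = I² + 4*I (k(I) = (I² + 3*I) + I = I² + 4*I)
20*k(8) = 20*(8*(4 + 8)) = 20*(8*12) = 20*96 = 1920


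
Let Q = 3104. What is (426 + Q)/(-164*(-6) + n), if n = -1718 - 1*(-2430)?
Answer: 1765/848 ≈ 2.0814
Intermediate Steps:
n = 712 (n = -1718 + 2430 = 712)
(426 + Q)/(-164*(-6) + n) = (426 + 3104)/(-164*(-6) + 712) = 3530/(984 + 712) = 3530/1696 = 3530*(1/1696) = 1765/848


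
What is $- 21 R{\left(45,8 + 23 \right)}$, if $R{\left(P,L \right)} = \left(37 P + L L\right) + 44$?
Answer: $-56070$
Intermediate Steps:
$R{\left(P,L \right)} = 44 + L^{2} + 37 P$ ($R{\left(P,L \right)} = \left(37 P + L^{2}\right) + 44 = \left(L^{2} + 37 P\right) + 44 = 44 + L^{2} + 37 P$)
$- 21 R{\left(45,8 + 23 \right)} = - 21 \left(44 + \left(8 + 23\right)^{2} + 37 \cdot 45\right) = - 21 \left(44 + 31^{2} + 1665\right) = - 21 \left(44 + 961 + 1665\right) = \left(-21\right) 2670 = -56070$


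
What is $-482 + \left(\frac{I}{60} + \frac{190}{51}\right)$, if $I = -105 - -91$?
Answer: $- \frac{244039}{510} \approx -478.51$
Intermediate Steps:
$I = -14$ ($I = -105 + 91 = -14$)
$-482 + \left(\frac{I}{60} + \frac{190}{51}\right) = -482 + \left(- \frac{14}{60} + \frac{190}{51}\right) = -482 + \left(\left(-14\right) \frac{1}{60} + 190 \cdot \frac{1}{51}\right) = -482 + \left(- \frac{7}{30} + \frac{190}{51}\right) = -482 + \frac{1781}{510} = - \frac{244039}{510}$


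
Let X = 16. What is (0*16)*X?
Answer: 0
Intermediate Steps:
(0*16)*X = (0*16)*16 = 0*16 = 0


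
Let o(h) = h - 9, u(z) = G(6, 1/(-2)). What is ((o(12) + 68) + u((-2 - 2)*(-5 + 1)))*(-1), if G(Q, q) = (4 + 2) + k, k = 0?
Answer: -77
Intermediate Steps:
G(Q, q) = 6 (G(Q, q) = (4 + 2) + 0 = 6 + 0 = 6)
u(z) = 6
o(h) = -9 + h
((o(12) + 68) + u((-2 - 2)*(-5 + 1)))*(-1) = (((-9 + 12) + 68) + 6)*(-1) = ((3 + 68) + 6)*(-1) = (71 + 6)*(-1) = 77*(-1) = -77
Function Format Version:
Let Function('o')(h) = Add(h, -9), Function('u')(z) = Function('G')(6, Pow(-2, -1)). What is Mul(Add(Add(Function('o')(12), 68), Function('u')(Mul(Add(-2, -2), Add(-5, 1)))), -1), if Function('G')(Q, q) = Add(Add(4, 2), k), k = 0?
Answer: -77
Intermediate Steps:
Function('G')(Q, q) = 6 (Function('G')(Q, q) = Add(Add(4, 2), 0) = Add(6, 0) = 6)
Function('u')(z) = 6
Function('o')(h) = Add(-9, h)
Mul(Add(Add(Function('o')(12), 68), Function('u')(Mul(Add(-2, -2), Add(-5, 1)))), -1) = Mul(Add(Add(Add(-9, 12), 68), 6), -1) = Mul(Add(Add(3, 68), 6), -1) = Mul(Add(71, 6), -1) = Mul(77, -1) = -77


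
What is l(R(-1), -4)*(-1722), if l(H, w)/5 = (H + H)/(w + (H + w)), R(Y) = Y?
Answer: -5740/3 ≈ -1913.3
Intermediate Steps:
l(H, w) = 10*H/(H + 2*w) (l(H, w) = 5*((H + H)/(w + (H + w))) = 5*((2*H)/(H + 2*w)) = 5*(2*H/(H + 2*w)) = 10*H/(H + 2*w))
l(R(-1), -4)*(-1722) = (10*(-1)/(-1 + 2*(-4)))*(-1722) = (10*(-1)/(-1 - 8))*(-1722) = (10*(-1)/(-9))*(-1722) = (10*(-1)*(-1/9))*(-1722) = (10/9)*(-1722) = -5740/3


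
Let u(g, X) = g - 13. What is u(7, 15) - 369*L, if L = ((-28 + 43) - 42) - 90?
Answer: 43167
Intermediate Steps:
u(g, X) = -13 + g
L = -117 (L = (15 - 42) - 90 = -27 - 90 = -117)
u(7, 15) - 369*L = (-13 + 7) - 369*(-117) = -6 + 43173 = 43167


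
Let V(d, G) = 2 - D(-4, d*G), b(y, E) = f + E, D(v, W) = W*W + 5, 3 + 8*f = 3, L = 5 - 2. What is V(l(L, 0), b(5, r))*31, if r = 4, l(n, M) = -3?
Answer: -4557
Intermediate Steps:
L = 3
f = 0 (f = -3/8 + (⅛)*3 = -3/8 + 3/8 = 0)
D(v, W) = 5 + W² (D(v, W) = W² + 5 = 5 + W²)
b(y, E) = E (b(y, E) = 0 + E = E)
V(d, G) = -3 - G²*d² (V(d, G) = 2 - (5 + (d*G)²) = 2 - (5 + (G*d)²) = 2 - (5 + G²*d²) = 2 + (-5 - G²*d²) = -3 - G²*d²)
V(l(L, 0), b(5, r))*31 = (-3 - 1*4²*(-3)²)*31 = (-3 - 1*16*9)*31 = (-3 - 144)*31 = -147*31 = -4557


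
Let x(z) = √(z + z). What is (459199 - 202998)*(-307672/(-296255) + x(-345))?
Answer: 78825874072/296255 + 256201*I*√690 ≈ 2.6607e+5 + 6.7298e+6*I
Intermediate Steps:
x(z) = √2*√z (x(z) = √(2*z) = √2*√z)
(459199 - 202998)*(-307672/(-296255) + x(-345)) = (459199 - 202998)*(-307672/(-296255) + √2*√(-345)) = 256201*(-307672*(-1/296255) + √2*(I*√345)) = 256201*(307672/296255 + I*√690) = 78825874072/296255 + 256201*I*√690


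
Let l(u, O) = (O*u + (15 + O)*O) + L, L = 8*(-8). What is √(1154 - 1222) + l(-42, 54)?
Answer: 1394 + 2*I*√17 ≈ 1394.0 + 8.2462*I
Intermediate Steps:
L = -64
l(u, O) = -64 + O*u + O*(15 + O) (l(u, O) = (O*u + (15 + O)*O) - 64 = (O*u + O*(15 + O)) - 64 = -64 + O*u + O*(15 + O))
√(1154 - 1222) + l(-42, 54) = √(1154 - 1222) + (-64 + 54² + 15*54 + 54*(-42)) = √(-68) + (-64 + 2916 + 810 - 2268) = 2*I*√17 + 1394 = 1394 + 2*I*√17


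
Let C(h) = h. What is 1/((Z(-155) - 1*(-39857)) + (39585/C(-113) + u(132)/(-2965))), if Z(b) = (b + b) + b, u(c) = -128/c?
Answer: 11056485/431663866411 ≈ 2.5614e-5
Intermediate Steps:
Z(b) = 3*b (Z(b) = 2*b + b = 3*b)
1/((Z(-155) - 1*(-39857)) + (39585/C(-113) + u(132)/(-2965))) = 1/((3*(-155) - 1*(-39857)) + (39585/(-113) - 128/132/(-2965))) = 1/((-465 + 39857) + (39585*(-1/113) - 128*1/132*(-1/2965))) = 1/(39392 + (-39585/113 - 32/33*(-1/2965))) = 1/(39392 + (-39585/113 + 32/97845)) = 1/(39392 - 3873190709/11056485) = 1/(431663866411/11056485) = 11056485/431663866411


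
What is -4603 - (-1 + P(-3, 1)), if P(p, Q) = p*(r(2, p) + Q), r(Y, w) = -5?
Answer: -4614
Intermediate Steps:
P(p, Q) = p*(-5 + Q)
-4603 - (-1 + P(-3, 1)) = -4603 - (-1 - 3*(-5 + 1)) = -4603 - (-1 - 3*(-4)) = -4603 - (-1 + 12) = -4603 - 11 = -4614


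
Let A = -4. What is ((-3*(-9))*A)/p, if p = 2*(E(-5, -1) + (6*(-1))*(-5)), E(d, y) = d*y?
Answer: -54/35 ≈ -1.5429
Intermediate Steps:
p = 70 (p = 2*(-5*(-1) + (6*(-1))*(-5)) = 2*(5 - 6*(-5)) = 2*(5 + 30) = 2*35 = 70)
((-3*(-9))*A)/p = (-3*(-9)*(-4))/70 = (27*(-4))*(1/70) = -108*1/70 = -54/35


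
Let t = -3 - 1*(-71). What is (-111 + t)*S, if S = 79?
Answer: -3397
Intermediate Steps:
t = 68 (t = -3 + 71 = 68)
(-111 + t)*S = (-111 + 68)*79 = -43*79 = -3397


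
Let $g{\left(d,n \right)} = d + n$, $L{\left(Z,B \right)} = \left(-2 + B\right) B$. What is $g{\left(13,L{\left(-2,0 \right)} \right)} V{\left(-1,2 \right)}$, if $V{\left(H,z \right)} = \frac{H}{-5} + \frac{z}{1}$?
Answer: $\frac{143}{5} \approx 28.6$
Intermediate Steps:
$L{\left(Z,B \right)} = B \left(-2 + B\right)$
$V{\left(H,z \right)} = z - \frac{H}{5}$ ($V{\left(H,z \right)} = H \left(- \frac{1}{5}\right) + z 1 = - \frac{H}{5} + z = z - \frac{H}{5}$)
$g{\left(13,L{\left(-2,0 \right)} \right)} V{\left(-1,2 \right)} = \left(13 + 0 \left(-2 + 0\right)\right) \left(2 - - \frac{1}{5}\right) = \left(13 + 0 \left(-2\right)\right) \left(2 + \frac{1}{5}\right) = \left(13 + 0\right) \frac{11}{5} = 13 \cdot \frac{11}{5} = \frac{143}{5}$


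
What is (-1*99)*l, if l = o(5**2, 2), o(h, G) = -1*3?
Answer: 297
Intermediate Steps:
o(h, G) = -3
l = -3
(-1*99)*l = -1*99*(-3) = -99*(-3) = 297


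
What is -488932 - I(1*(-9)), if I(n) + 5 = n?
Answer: -488918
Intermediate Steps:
I(n) = -5 + n
-488932 - I(1*(-9)) = -488932 - (-5 + 1*(-9)) = -488932 - (-5 - 9) = -488932 - 1*(-14) = -488932 + 14 = -488918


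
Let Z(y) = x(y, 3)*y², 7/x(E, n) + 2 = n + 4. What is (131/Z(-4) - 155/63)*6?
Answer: 3415/168 ≈ 20.327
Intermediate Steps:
x(E, n) = 7/(2 + n) (x(E, n) = 7/(-2 + (n + 4)) = 7/(-2 + (4 + n)) = 7/(2 + n))
Z(y) = 7*y²/5 (Z(y) = (7/(2 + 3))*y² = (7/5)*y² = (7*(⅕))*y² = 7*y²/5)
(131/Z(-4) - 155/63)*6 = (131/(((7/5)*(-4)²)) - 155/63)*6 = (131/(((7/5)*16)) - 155*1/63)*6 = (131/(112/5) - 155/63)*6 = (131*(5/112) - 155/63)*6 = (655/112 - 155/63)*6 = (3415/1008)*6 = 3415/168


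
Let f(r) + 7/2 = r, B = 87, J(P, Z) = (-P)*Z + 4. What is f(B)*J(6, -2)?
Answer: 1336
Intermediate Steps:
J(P, Z) = 4 - P*Z (J(P, Z) = -P*Z + 4 = 4 - P*Z)
f(r) = -7/2 + r
f(B)*J(6, -2) = (-7/2 + 87)*(4 - 1*6*(-2)) = 167*(4 + 12)/2 = (167/2)*16 = 1336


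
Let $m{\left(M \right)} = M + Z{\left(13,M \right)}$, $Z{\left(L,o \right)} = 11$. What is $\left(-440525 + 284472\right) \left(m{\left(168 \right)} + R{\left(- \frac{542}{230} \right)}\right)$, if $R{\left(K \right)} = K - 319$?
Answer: $\frac{2554743663}{115} \approx 2.2215 \cdot 10^{7}$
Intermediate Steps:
$R{\left(K \right)} = -319 + K$ ($R{\left(K \right)} = K - 319 = -319 + K$)
$m{\left(M \right)} = 11 + M$ ($m{\left(M \right)} = M + 11 = 11 + M$)
$\left(-440525 + 284472\right) \left(m{\left(168 \right)} + R{\left(- \frac{542}{230} \right)}\right) = \left(-440525 + 284472\right) \left(\left(11 + 168\right) - \left(319 + \frac{542}{230}\right)\right) = - 156053 \left(179 - \frac{36956}{115}\right) = \left(-156053\right) \left(- \frac{16371}{115}\right) = \frac{2554743663}{115}$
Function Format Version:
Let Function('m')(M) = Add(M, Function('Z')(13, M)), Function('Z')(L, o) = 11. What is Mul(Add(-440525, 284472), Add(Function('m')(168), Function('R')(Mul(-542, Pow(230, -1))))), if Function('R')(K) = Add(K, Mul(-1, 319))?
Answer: Rational(2554743663, 115) ≈ 2.2215e+7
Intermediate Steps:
Function('R')(K) = Add(-319, K) (Function('R')(K) = Add(K, -319) = Add(-319, K))
Function('m')(M) = Add(11, M) (Function('m')(M) = Add(M, 11) = Add(11, M))
Mul(Add(-440525, 284472), Add(Function('m')(168), Function('R')(Mul(-542, Pow(230, -1))))) = Mul(Add(-440525, 284472), Add(Add(11, 168), Add(-319, Mul(-542, Pow(230, -1))))) = Mul(-156053, Add(179, Add(-319, Mul(-542, Rational(1, 230))))) = Mul(-156053, Add(179, Add(-319, Rational(-271, 115)))) = Mul(-156053, Add(179, Rational(-36956, 115))) = Mul(-156053, Rational(-16371, 115)) = Rational(2554743663, 115)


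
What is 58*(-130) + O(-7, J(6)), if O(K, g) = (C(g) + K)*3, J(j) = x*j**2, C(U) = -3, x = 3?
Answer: -7570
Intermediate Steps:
J(j) = 3*j**2
O(K, g) = -9 + 3*K (O(K, g) = (-3 + K)*3 = -9 + 3*K)
58*(-130) + O(-7, J(6)) = 58*(-130) + (-9 + 3*(-7)) = -7540 + (-9 - 21) = -7540 - 30 = -7570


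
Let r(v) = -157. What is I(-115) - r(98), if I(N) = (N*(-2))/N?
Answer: 155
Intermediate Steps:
I(N) = -2 (I(N) = (-2*N)/N = -2)
I(-115) - r(98) = -2 - 1*(-157) = -2 + 157 = 155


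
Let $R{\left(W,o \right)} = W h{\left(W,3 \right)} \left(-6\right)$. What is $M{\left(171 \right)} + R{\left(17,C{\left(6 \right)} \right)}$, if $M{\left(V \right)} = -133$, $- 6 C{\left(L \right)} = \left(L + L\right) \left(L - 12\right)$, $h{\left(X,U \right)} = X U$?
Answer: $-5335$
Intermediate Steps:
$h{\left(X,U \right)} = U X$
$C{\left(L \right)} = - \frac{L \left(-12 + L\right)}{3}$ ($C{\left(L \right)} = - \frac{\left(L + L\right) \left(L - 12\right)}{6} = - \frac{2 L \left(-12 + L\right)}{6} = - \frac{L \left(-12 + L\right)}{3}$)
$R{\left(W,o \right)} = - 18 W^{2}$ ($R{\left(W,o \right)} = W 3 W \left(-6\right) = 3 W^{2} \left(-6\right) = - 18 W^{2}$)
$M{\left(171 \right)} + R{\left(17,C{\left(6 \right)} \right)} = -133 - 18 \cdot 17^{2} = -133 - 5202 = -5335$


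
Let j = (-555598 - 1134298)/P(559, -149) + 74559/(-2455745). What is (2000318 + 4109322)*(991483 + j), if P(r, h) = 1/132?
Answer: -666389496654358117792/491149 ≈ -1.3568e+15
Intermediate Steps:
P(r, h) = 1/132
j = -547793882207199/2455745 (j = (-555598 - 1134298)/(1/132) + 74559/(-2455745) = -1689896*132 + 74559*(-1/2455745) = -223066272 - 74559/2455745 = -547793882207199/2455745 ≈ -2.2307e+8)
(2000318 + 4109322)*(991483 + j) = (2000318 + 4109322)*(991483 - 547793882207199/2455745) = 6109640*(-545359052787364/2455745) = -666389496654358117792/491149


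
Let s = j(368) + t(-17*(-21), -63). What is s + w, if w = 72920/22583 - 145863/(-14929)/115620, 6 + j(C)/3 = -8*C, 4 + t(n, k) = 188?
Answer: -112559173051642237/12993437533780 ≈ -8662.8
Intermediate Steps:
t(n, k) = 184 (t(n, k) = -4 + 188 = 184)
j(C) = -18 - 24*C (j(C) = -18 + 3*(-8*C) = -18 - 24*C)
w = 41956616095243/12993437533780 (w = 72920*(1/22583) - 145863*(-1/14929)*(1/115620) = 72920/22583 + (145863/14929)*(1/115620) = 72920/22583 + 48621/575363660 = 41956616095243/12993437533780 ≈ 3.2291)
s = -8666 (s = (-18 - 24*368) + 184 = (-18 - 8832) + 184 = -8850 + 184 = -8666)
s + w = -8666 + 41956616095243/12993437533780 = -112559173051642237/12993437533780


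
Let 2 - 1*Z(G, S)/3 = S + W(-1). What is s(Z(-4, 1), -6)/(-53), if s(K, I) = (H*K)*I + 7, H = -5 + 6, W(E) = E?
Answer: 29/53 ≈ 0.54717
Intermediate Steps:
H = 1
Z(G, S) = 9 - 3*S (Z(G, S) = 6 - 3*(S - 1) = 6 - 3*(-1 + S) = 6 + (3 - 3*S) = 9 - 3*S)
s(K, I) = 7 + I*K (s(K, I) = (1*K)*I + 7 = K*I + 7 = I*K + 7 = 7 + I*K)
s(Z(-4, 1), -6)/(-53) = (7 - 6*(9 - 3*1))/(-53) = (7 - 6*(9 - 3))*(-1/53) = (7 - 6*6)*(-1/53) = (7 - 36)*(-1/53) = -29*(-1/53) = 29/53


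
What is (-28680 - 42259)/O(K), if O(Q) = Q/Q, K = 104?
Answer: -70939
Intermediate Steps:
O(Q) = 1
(-28680 - 42259)/O(K) = (-28680 - 42259)/1 = -70939*1 = -70939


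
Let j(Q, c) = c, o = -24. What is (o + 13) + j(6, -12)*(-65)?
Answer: 769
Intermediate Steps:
(o + 13) + j(6, -12)*(-65) = (-24 + 13) - 12*(-65) = -11 + 780 = 769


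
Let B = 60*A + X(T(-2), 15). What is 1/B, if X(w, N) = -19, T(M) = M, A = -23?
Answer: -1/1399 ≈ -0.00071480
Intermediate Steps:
B = -1399 (B = 60*(-23) - 19 = -1380 - 19 = -1399)
1/B = 1/(-1399) = -1/1399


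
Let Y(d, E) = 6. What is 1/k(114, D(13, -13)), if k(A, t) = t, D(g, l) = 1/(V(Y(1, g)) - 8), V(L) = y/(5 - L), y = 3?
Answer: -11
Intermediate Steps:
V(L) = 3/(5 - L)
D(g, l) = -1/11 (D(g, l) = 1/(-3/(-5 + 6) - 8) = 1/(-3/1 - 8) = 1/(-3*1 - 8) = 1/(-3 - 8) = 1/(-11) = -1/11)
1/k(114, D(13, -13)) = 1/(-1/11) = -11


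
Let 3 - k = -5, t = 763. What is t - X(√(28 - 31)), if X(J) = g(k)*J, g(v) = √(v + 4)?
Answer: 763 - 6*I ≈ 763.0 - 6.0*I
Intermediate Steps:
k = 8 (k = 3 - 1*(-5) = 3 + 5 = 8)
g(v) = √(4 + v)
X(J) = 2*J*√3 (X(J) = √(4 + 8)*J = √12*J = (2*√3)*J = 2*J*√3)
t - X(√(28 - 31)) = 763 - 2*√(28 - 31)*√3 = 763 - 2*√(-3)*√3 = 763 - 2*I*√3*√3 = 763 - 6*I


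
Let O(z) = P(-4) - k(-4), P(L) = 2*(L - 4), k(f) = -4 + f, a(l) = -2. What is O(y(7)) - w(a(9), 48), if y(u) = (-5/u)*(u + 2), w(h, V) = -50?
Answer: 42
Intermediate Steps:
P(L) = -8 + 2*L (P(L) = 2*(-4 + L) = -8 + 2*L)
y(u) = -5*(2 + u)/u (y(u) = (-5/u)*(2 + u) = -5*(2 + u)/u)
O(z) = -8 (O(z) = (-8 + 2*(-4)) - (-4 - 4) = (-8 - 8) - 1*(-8) = -16 + 8 = -8)
O(y(7)) - w(a(9), 48) = -8 - 1*(-50) = -8 + 50 = 42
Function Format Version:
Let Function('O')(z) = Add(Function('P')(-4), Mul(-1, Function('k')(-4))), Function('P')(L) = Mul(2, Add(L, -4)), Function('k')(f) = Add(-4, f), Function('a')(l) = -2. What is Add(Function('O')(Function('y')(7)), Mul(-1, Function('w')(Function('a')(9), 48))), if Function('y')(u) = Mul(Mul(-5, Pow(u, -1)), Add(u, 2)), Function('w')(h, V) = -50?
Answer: 42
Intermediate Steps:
Function('P')(L) = Add(-8, Mul(2, L)) (Function('P')(L) = Mul(2, Add(-4, L)) = Add(-8, Mul(2, L)))
Function('y')(u) = Mul(-5, Pow(u, -1), Add(2, u)) (Function('y')(u) = Mul(Mul(-5, Pow(u, -1)), Add(2, u)) = Mul(-5, Pow(u, -1), Add(2, u)))
Function('O')(z) = -8 (Function('O')(z) = Add(Add(-8, Mul(2, -4)), Mul(-1, Add(-4, -4))) = Add(Add(-8, -8), Mul(-1, -8)) = Add(-16, 8) = -8)
Add(Function('O')(Function('y')(7)), Mul(-1, Function('w')(Function('a')(9), 48))) = Add(-8, Mul(-1, -50)) = Add(-8, 50) = 42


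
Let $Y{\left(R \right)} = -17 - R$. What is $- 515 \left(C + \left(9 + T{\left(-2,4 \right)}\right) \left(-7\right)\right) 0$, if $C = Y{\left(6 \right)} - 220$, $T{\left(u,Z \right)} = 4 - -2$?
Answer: $0$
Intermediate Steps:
$T{\left(u,Z \right)} = 6$ ($T{\left(u,Z \right)} = 4 + 2 = 6$)
$C = -243$ ($C = \left(-17 - 6\right) - 220 = -23 - 220 = -243$)
$- 515 \left(C + \left(9 + T{\left(-2,4 \right)}\right) \left(-7\right)\right) 0 = - 515 \left(-243 + \left(9 + 6\right) \left(-7\right)\right) 0 = - 515 \left(-243 + 15 \left(-7\right)\right) 0 = - 515 \left(-243 - 105\right) 0 = \left(-515\right) \left(-348\right) 0 = 179220 \cdot 0 = 0$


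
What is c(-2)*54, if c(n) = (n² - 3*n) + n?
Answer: 432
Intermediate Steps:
c(n) = n² - 2*n
c(-2)*54 = -2*(-2 - 2)*54 = -2*(-4)*54 = 8*54 = 432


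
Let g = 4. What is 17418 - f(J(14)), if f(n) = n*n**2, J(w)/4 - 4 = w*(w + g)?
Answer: -1073724406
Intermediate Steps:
J(w) = 16 + 4*w*(4 + w) (J(w) = 16 + 4*(w*(w + 4)) = 16 + 4*(w*(4 + w)) = 16 + 4*w*(4 + w))
f(n) = n**3
17418 - f(J(14)) = 17418 - (16 + 4*14**2 + 16*14)**3 = 17418 - (16 + 4*196 + 224)**3 = 17418 - (16 + 784 + 224)**3 = 17418 - 1*1024**3 = 17418 - 1*1073741824 = 17418 - 1073741824 = -1073724406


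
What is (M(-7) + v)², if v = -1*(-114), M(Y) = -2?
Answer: 12544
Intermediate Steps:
v = 114
(M(-7) + v)² = (-2 + 114)² = 112² = 12544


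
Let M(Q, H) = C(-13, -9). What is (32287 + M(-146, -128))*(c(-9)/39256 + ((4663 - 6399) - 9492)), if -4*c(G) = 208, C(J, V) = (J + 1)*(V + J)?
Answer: -3586846934355/9814 ≈ -3.6548e+8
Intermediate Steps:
C(J, V) = (1 + J)*(J + V)
M(Q, H) = 264 (M(Q, H) = -13 - 9 + (-13)² - 13*(-9) = -13 - 9 + 169 + 117 = 264)
c(G) = -52 (c(G) = -¼*208 = -52)
(32287 + M(-146, -128))*(c(-9)/39256 + ((4663 - 6399) - 9492)) = (32287 + 264)*(-52/39256 + ((4663 - 6399) - 9492)) = 32551*(-52*1/39256 + (-1736 - 9492)) = 32551*(-13/9814 - 11228) = 32551*(-110191605/9814) = -3586846934355/9814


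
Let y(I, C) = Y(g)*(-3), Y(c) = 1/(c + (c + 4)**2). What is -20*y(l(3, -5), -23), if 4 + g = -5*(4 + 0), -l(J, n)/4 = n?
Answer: 15/94 ≈ 0.15957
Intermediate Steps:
l(J, n) = -4*n
g = -24 (g = -4 - 5*(4 + 0) = -4 - 5*4 = -4 - 20 = -24)
Y(c) = 1/(c + (4 + c)**2)
y(I, C) = -3/376 (y(I, C) = -3/(-24 + (4 - 24)**2) = -3/(-24 + (-20)**2) = -3/(-24 + 400) = -3/376)
-20*y(l(3, -5), -23) = -20*(-3/376) = 15/94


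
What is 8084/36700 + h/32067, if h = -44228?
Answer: -340984493/294214725 ≈ -1.1590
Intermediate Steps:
8084/36700 + h/32067 = 8084/36700 - 44228/32067 = 8084*(1/36700) - 44228*1/32067 = 2021/9175 - 44228/32067 = -340984493/294214725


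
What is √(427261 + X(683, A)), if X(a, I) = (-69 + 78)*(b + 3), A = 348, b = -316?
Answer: 2*√106111 ≈ 651.49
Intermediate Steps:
X(a, I) = -2817 (X(a, I) = (-69 + 78)*(-316 + 3) = 9*(-313) = -2817)
√(427261 + X(683, A)) = √(427261 - 2817) = √424444 = 2*√106111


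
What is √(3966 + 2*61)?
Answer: 2*√1022 ≈ 63.938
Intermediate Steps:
√(3966 + 2*61) = √(3966 + 122) = √4088 = 2*√1022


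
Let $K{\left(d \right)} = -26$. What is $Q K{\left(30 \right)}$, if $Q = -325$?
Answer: $8450$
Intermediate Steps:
$Q K{\left(30 \right)} = \left(-325\right) \left(-26\right) = 8450$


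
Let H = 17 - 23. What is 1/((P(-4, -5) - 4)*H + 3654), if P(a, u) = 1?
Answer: 1/3672 ≈ 0.00027233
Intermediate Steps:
H = -6
1/((P(-4, -5) - 4)*H + 3654) = 1/((1 - 4)*(-6) + 3654) = 1/(-3*(-6) + 3654) = 1/(18 + 3654) = 1/3672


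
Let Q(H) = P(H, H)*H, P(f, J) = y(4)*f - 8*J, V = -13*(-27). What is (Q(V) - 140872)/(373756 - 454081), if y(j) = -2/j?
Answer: 2376161/160650 ≈ 14.791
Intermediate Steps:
V = 351
P(f, J) = -8*J - f/2 (P(f, J) = (-2/4)*f - 8*J = (-2*¼)*f - 8*J = -f/2 - 8*J = -8*J - f/2)
Q(H) = -17*H²/2 (Q(H) = (-8*H - H/2)*H = (-17*H/2)*H = -17*H²/2)
(Q(V) - 140872)/(373756 - 454081) = (-17/2*351² - 140872)/(373756 - 454081) = (-17/2*123201 - 140872)/(-80325) = (-2094417/2 - 140872)*(-1/80325) = -2376161/2*(-1/80325) = 2376161/160650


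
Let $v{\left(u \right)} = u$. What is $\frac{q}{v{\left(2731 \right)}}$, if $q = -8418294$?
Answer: $- \frac{8418294}{2731} \approx -3082.5$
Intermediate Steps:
$\frac{q}{v{\left(2731 \right)}} = - \frac{8418294}{2731}$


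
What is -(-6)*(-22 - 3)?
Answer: -150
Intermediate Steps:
-(-6)*(-22 - 3) = -(-6)*(-25) = -1*150 = -150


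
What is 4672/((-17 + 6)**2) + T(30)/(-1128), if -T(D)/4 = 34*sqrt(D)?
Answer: 4672/121 + 17*sqrt(30)/141 ≈ 39.272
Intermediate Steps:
T(D) = -136*sqrt(D)
4672/((-17 + 6)**2) + T(30)/(-1128) = 4672/((-17 + 6)**2) - 136*sqrt(30)/(-1128) = 4672/((-11)**2) - 136*sqrt(30)*(-1/1128) = 4672/121 + 17*sqrt(30)/141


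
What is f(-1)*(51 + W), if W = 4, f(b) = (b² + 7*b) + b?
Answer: -385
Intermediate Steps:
f(b) = b² + 8*b
f(-1)*(51 + W) = (-(8 - 1))*(51 + 4) = -1*7*55 = -7*55 = -385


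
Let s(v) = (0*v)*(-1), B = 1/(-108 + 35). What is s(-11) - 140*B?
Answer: 140/73 ≈ 1.9178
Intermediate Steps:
B = -1/73 (B = 1/(-73) = -1/73 ≈ -0.013699)
s(v) = 0 (s(v) = 0*(-1) = 0)
s(-11) - 140*B = 0 - 140*(-1/73) = 0 + 140/73 = 140/73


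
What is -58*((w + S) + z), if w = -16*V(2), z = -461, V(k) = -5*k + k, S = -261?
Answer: 34452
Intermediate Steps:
V(k) = -4*k
w = 128 (w = -(-64)*2 = -16*(-8) = 128)
-58*((w + S) + z) = -58*((128 - 261) - 461) = -58*(-133 - 461) = -58*(-594) = 34452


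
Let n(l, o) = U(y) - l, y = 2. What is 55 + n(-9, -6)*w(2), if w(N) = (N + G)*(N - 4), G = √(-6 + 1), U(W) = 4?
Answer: 3 - 26*I*√5 ≈ 3.0 - 58.138*I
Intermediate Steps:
G = I*√5 (G = √(-5) = I*√5 ≈ 2.2361*I)
n(l, o) = 4 - l
w(N) = (-4 + N)*(N + I*√5) (w(N) = (N + I*√5)*(N - 4) = (N + I*√5)*(-4 + N) = (-4 + N)*(N + I*√5))
55 + n(-9, -6)*w(2) = 55 + (4 - 1*(-9))*(2² - 4*2 - 4*I*√5 + I*2*√5) = 55 + (4 + 9)*(4 - 8 - 4*I*√5 + 2*I*√5) = 55 + 13*(-4 - 2*I*√5) = 55 + (-52 - 26*I*√5) = 3 - 26*I*√5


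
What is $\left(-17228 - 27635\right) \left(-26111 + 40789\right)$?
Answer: $-658499114$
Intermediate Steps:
$\left(-17228 - 27635\right) \left(-26111 + 40789\right) = \left(-44863\right) 14678 = -658499114$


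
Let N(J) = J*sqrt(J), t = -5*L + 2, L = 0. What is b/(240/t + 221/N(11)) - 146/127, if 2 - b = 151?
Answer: -5813545174/2427929993 + 362219*sqrt(11)/19117559 ≈ -2.3316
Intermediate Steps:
b = -149 (b = 2 - 1*151 = 2 - 151 = -149)
t = 2 (t = -5*0 + 2 = 0 + 2 = 2)
N(J) = J**(3/2)
b/(240/t + 221/N(11)) - 146/127 = -149/(240/2 + 221/(11**(3/2))) - 146/127 = -149/(240*(1/2) + 221/((11*sqrt(11)))) - 146*1/127 = -149/(120 + 221*(sqrt(11)/121)) - 146/127 = -149/(120 + 221*sqrt(11)/121) - 146/127 = -146/127 - 149/(120 + 221*sqrt(11)/121)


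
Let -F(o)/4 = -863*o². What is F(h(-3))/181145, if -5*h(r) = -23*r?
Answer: 16434972/4528625 ≈ 3.6291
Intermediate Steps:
h(r) = 23*r/5 (h(r) = -(-23)*r/5 = 23*r/5)
F(o) = 3452*o² (F(o) = -(-3452)*o² = 3452*o²)
F(h(-3))/181145 = (3452*((23/5)*(-3))²)/181145 = (3452*(-69/5)²)*(1/181145) = (3452*(4761/25))*(1/181145) = (16434972/25)*(1/181145) = 16434972/4528625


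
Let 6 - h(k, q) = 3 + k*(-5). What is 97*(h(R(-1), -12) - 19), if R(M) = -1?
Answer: -2037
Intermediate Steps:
h(k, q) = 3 + 5*k (h(k, q) = 6 - (3 + k*(-5)) = 6 - (3 - 5*k) = 6 + (-3 + 5*k) = 3 + 5*k)
97*(h(R(-1), -12) - 19) = 97*((3 + 5*(-1)) - 19) = 97*((3 - 5) - 19) = 97*(-2 - 19) = 97*(-21) = -2037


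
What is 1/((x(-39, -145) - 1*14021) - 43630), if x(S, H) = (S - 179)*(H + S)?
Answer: -1/17539 ≈ -5.7016e-5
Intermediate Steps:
x(S, H) = (-179 + S)*(H + S)
1/((x(-39, -145) - 1*14021) - 43630) = 1/((((-39)² - 179*(-145) - 179*(-39) - 145*(-39)) - 1*14021) - 43630) = 1/(((1521 + 25955 + 6981 + 5655) - 14021) - 43630) = 1/((40112 - 14021) - 43630) = 1/(26091 - 43630) = 1/(-17539) = -1/17539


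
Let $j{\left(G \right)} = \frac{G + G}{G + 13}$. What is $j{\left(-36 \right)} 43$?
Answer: $\frac{3096}{23} \approx 134.61$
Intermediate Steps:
$j{\left(G \right)} = \frac{2 G}{13 + G}$
$j{\left(-36 \right)} 43 = 2 \left(-36\right) \frac{1}{13 - 36} \cdot 43 = 2 \left(-36\right) \frac{1}{-23} \cdot 43 = 2 \left(-36\right) \left(- \frac{1}{23}\right) 43 = \frac{72}{23} \cdot 43 = \frac{3096}{23}$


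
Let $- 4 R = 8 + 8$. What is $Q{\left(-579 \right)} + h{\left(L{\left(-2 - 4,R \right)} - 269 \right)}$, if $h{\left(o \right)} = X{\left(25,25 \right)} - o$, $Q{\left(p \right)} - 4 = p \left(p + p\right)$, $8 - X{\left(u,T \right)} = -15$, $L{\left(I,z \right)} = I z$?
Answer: $670754$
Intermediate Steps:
$R = -4$ ($R = - \frac{8 + 8}{4} = \left(- \frac{1}{4}\right) 16 = -4$)
$X{\left(u,T \right)} = 23$ ($X{\left(u,T \right)} = 8 - -15 = 8 + 15 = 23$)
$Q{\left(p \right)} = 4 + 2 p^{2}$ ($Q{\left(p \right)} = 4 + p \left(p + p\right) = 4 + p 2 p = 4 + 2 p^{2}$)
$h{\left(o \right)} = 23 - o$
$Q{\left(-579 \right)} + h{\left(L{\left(-2 - 4,R \right)} - 269 \right)} = \left(4 + 2 \left(-579\right)^{2}\right) - \left(-23 - 269 + \left(-2 - 4\right) \left(-4\right)\right) = \left(4 + 2 \cdot 335241\right) + \left(23 - \left(\left(-6\right) \left(-4\right) - 269\right)\right) = \left(4 + 670482\right) + \left(23 - \left(24 - 269\right)\right) = 670486 + \left(23 - -245\right) = 670486 + \left(23 + 245\right) = 670486 + 268 = 670754$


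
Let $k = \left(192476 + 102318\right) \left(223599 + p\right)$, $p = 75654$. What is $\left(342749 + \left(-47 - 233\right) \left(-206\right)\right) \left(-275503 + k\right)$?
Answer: $35324930750639591$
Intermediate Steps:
$k = 88217988882$ ($k = \left(192476 + 102318\right) \left(223599 + 75654\right) = 294794 \cdot 299253 = 88217988882$)
$\left(342749 + \left(-47 - 233\right) \left(-206\right)\right) \left(-275503 + k\right) = \left(342749 + \left(-47 - 233\right) \left(-206\right)\right) \left(-275503 + 88217988882\right) = \left(342749 - -57680\right) 88217713379 = \left(342749 + 57680\right) 88217713379 = 400429 \cdot 88217713379 = 35324930750639591$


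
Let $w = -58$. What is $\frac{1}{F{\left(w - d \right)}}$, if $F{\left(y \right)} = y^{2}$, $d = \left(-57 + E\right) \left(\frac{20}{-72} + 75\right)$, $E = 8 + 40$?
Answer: $\frac{4}{1510441} \approx 2.6482 \cdot 10^{-6}$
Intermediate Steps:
$E = 48$
$d = - \frac{1345}{2}$ ($d = \left(-57 + 48\right) \left(\frac{20}{-72} + 75\right) = - 9 \left(20 \left(- \frac{1}{72}\right) + 75\right) = - 9 \left(- \frac{5}{18} + 75\right) = \left(-9\right) \frac{1345}{18} = - \frac{1345}{2} \approx -672.5$)
$\frac{1}{F{\left(w - d \right)}} = \frac{1}{\left(-58 - - \frac{1345}{2}\right)^{2}} = \frac{1}{\left(-58 + \frac{1345}{2}\right)^{2}} = \frac{1}{\left(\frac{1229}{2}\right)^{2}} = \frac{1}{\frac{1510441}{4}} = \frac{4}{1510441}$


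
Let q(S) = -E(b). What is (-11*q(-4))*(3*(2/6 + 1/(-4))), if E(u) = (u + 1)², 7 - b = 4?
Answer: 44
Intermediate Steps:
b = 3 (b = 7 - 1*4 = 7 - 4 = 3)
E(u) = (1 + u)²
q(S) = -16 (q(S) = -(1 + 3)² = -1*4² = -1*16 = -16)
(-11*q(-4))*(3*(2/6 + 1/(-4))) = (-11*(-16))*(3*(2/6 + 1/(-4))) = 176*(3*(2*(⅙) + 1*(-¼))) = 176*(3*(⅓ - ¼)) = 176*(3*(1/12)) = 176*(¼) = 44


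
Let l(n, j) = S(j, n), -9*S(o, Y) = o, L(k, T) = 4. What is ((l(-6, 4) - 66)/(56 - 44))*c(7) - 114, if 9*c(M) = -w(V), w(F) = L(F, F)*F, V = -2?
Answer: -28898/243 ≈ -118.92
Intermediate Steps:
S(o, Y) = -o/9
w(F) = 4*F
l(n, j) = -j/9
c(M) = 8/9 (c(M) = (-4*(-2))/9 = (-1*(-8))/9 = (⅑)*8 = 8/9)
((l(-6, 4) - 66)/(56 - 44))*c(7) - 114 = ((-⅑*4 - 66)/(56 - 44))*(8/9) - 114 = ((-4/9 - 66)/12)*(8/9) - 114 = -598/9*1/12*(8/9) - 114 = -299/54*8/9 - 114 = -1196/243 - 114 = -28898/243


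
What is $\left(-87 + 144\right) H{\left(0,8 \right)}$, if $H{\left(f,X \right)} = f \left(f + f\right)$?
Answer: $0$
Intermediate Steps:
$H{\left(f,X \right)} = 2 f^{2}$ ($H{\left(f,X \right)} = f 2 f = 2 f^{2}$)
$\left(-87 + 144\right) H{\left(0,8 \right)} = \left(-87 + 144\right) 2 \cdot 0^{2} = 57 \cdot 2 \cdot 0 = 57 \cdot 0 = 0$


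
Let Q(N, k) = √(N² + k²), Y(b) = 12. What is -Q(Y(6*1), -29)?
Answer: -√985 ≈ -31.385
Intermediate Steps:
-Q(Y(6*1), -29) = -√(12² + (-29)²) = -√(144 + 841) = -√985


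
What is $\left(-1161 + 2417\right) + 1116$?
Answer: $2372$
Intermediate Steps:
$\left(-1161 + 2417\right) + 1116 = 1256 + 1116 = 2372$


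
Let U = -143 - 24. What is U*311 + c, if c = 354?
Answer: -51583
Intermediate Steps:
U = -167
U*311 + c = -167*311 + 354 = -51937 + 354 = -51583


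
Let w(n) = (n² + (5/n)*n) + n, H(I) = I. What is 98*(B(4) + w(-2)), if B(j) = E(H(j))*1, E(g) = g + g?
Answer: 1470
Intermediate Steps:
E(g) = 2*g
w(n) = 5 + n + n² (w(n) = (n² + 5) + n = (5 + n²) + n = 5 + n + n²)
B(j) = 2*j (B(j) = (2*j)*1 = 2*j)
98*(B(4) + w(-2)) = 98*(2*4 + (5 - 2 + (-2)²)) = 98*(8 + (5 - 2 + 4)) = 98*(8 + 7) = 98*15 = 1470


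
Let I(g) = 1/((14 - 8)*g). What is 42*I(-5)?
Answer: -7/5 ≈ -1.4000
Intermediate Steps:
I(g) = 1/(6*g)
42*I(-5) = 42*((1/6)/(-5)) = 42*((1/6)*(-1/5)) = 42*(-1/30) = -7/5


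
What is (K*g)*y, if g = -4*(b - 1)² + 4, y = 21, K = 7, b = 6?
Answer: -14112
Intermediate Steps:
g = -96 (g = -4*(6 - 1)² + 4 = -4*5² + 4 = -4*25 + 4 = -100 + 4 = -96)
(K*g)*y = (7*(-96))*21 = -672*21 = -14112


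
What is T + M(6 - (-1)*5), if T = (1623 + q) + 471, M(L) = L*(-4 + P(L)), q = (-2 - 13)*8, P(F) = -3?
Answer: 1897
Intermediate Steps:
q = -120 (q = -15*8 = -120)
M(L) = -7*L (M(L) = L*(-4 - 3) = L*(-7) = -7*L)
T = 1974 (T = (1623 - 120) + 471 = 1503 + 471 = 1974)
T + M(6 - (-1)*5) = 1974 - 7*(6 - (-1)*5) = 1974 - 7*(6 - 1*(-5)) = 1974 - 7*(6 + 5) = 1974 - 7*11 = 1974 - 77 = 1897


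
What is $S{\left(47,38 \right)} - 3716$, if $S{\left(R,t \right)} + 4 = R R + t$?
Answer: $-1473$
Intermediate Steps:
$S{\left(R,t \right)} = -4 + t + R^{2}$ ($S{\left(R,t \right)} = -4 + \left(R R + t\right) = -4 + \left(R^{2} + t\right) = -4 + \left(t + R^{2}\right) = -4 + t + R^{2}$)
$S{\left(47,38 \right)} - 3716 = \left(-4 + 38 + 47^{2}\right) - 3716 = \left(-4 + 38 + 2209\right) - 3716 = 2243 - 3716 = -1473$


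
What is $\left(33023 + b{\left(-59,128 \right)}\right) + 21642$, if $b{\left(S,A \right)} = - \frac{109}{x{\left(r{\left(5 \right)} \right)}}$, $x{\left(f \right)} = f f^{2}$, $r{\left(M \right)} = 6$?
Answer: $\frac{11807531}{216} \approx 54665.0$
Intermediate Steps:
$x{\left(f \right)} = f^{3}$
$b{\left(S,A \right)} = - \frac{109}{216}$ ($b{\left(S,A \right)} = - \frac{109}{6^{3}} = - \frac{109}{216}$)
$\left(33023 + b{\left(-59,128 \right)}\right) + 21642 = \left(33023 - \frac{109}{216}\right) + 21642 = \frac{7132859}{216} + 21642 = \frac{11807531}{216}$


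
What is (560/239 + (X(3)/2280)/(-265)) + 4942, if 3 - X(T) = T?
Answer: 1181698/239 ≈ 4944.3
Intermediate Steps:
X(T) = 3 - T
(560/239 + (X(3)/2280)/(-265)) + 4942 = (560/239 + ((3 - 1*3)/2280)/(-265)) + 4942 = (560*(1/239) + ((3 - 3)*(1/2280))*(-1/265)) + 4942 = (560/239 + (0*(1/2280))*(-1/265)) + 4942 = (560/239 + 0*(-1/265)) + 4942 = (560/239 + 0) + 4942 = 560/239 + 4942 = 1181698/239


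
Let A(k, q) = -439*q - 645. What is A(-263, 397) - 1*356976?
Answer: -531904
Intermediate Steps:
A(k, q) = -645 - 439*q
A(-263, 397) - 1*356976 = (-645 - 439*397) - 1*356976 = (-645 - 174283) - 356976 = -174928 - 356976 = -531904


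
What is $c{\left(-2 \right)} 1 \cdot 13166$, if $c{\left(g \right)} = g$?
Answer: $-26332$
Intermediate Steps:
$c{\left(-2 \right)} 1 \cdot 13166 = \left(-2\right) 1 \cdot 13166 = \left(-2\right) 13166 = -26332$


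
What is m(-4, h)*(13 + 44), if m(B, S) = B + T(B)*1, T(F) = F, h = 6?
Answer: -456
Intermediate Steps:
m(B, S) = 2*B (m(B, S) = B + B*1 = B + B = 2*B)
m(-4, h)*(13 + 44) = (2*(-4))*(13 + 44) = -8*57 = -456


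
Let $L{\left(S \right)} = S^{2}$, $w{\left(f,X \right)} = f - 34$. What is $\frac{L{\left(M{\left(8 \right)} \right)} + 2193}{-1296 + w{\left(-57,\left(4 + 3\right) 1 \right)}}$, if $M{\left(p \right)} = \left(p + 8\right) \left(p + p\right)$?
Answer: $- \frac{67729}{1387} \approx -48.831$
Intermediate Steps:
$M{\left(p \right)} = 2 p \left(8 + p\right)$ ($M{\left(p \right)} = \left(8 + p\right) 2 p = 2 p \left(8 + p\right)$)
$w{\left(f,X \right)} = -34 + f$
$\frac{L{\left(M{\left(8 \right)} \right)} + 2193}{-1296 + w{\left(-57,\left(4 + 3\right) 1 \right)}} = \frac{\left(2 \cdot 8 \left(8 + 8\right)\right)^{2} + 2193}{-1296 - 91} = \frac{\left(2 \cdot 8 \cdot 16\right)^{2} + 2193}{-1296 - 91} = \frac{256^{2} + 2193}{-1387} = \left(65536 + 2193\right) \left(- \frac{1}{1387}\right) = 67729 \left(- \frac{1}{1387}\right) = - \frac{67729}{1387}$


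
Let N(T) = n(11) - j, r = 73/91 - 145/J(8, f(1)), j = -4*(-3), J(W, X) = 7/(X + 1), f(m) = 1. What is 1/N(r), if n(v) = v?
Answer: -1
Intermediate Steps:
J(W, X) = 7/(1 + X)
j = 12
r = -3697/91 (r = 73/91 - 145/(7/(1 + 1)) = 73*(1/91) - 145/(7/2) = 73/91 - 145/(7*(1/2)) = 73/91 - 145/7/2 = 73/91 - 145*2/7 = 73/91 - 290/7 = -3697/91 ≈ -40.626)
N(T) = -1 (N(T) = 11 - 1*12 = 11 - 12 = -1)
1/N(r) = 1/(-1) = -1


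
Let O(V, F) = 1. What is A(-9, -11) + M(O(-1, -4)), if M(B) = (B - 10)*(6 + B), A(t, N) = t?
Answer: -72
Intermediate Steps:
M(B) = (-10 + B)*(6 + B)
A(-9, -11) + M(O(-1, -4)) = -9 + (-60 + 1² - 4*1) = -9 + (-60 + 1 - 4) = -9 - 63 = -72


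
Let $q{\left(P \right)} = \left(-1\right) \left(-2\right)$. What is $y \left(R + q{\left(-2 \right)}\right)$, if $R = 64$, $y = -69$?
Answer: $-4554$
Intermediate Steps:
$q{\left(P \right)} = 2$
$y \left(R + q{\left(-2 \right)}\right) = - 69 \left(64 + 2\right) = \left(-69\right) 66 = -4554$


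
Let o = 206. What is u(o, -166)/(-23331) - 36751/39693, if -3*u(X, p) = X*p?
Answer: -12969157/9169083 ≈ -1.4144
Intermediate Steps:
u(X, p) = -X*p/3
u(o, -166)/(-23331) - 36751/39693 = -1/3*206*(-166)/(-23331) - 36751/39693 = (34196/3)*(-1/23331) - 36751*1/39693 = -34196/69993 - 36751/39693 = -12969157/9169083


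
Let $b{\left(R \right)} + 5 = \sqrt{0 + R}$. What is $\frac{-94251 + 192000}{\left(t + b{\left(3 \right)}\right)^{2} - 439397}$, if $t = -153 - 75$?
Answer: $- \frac{37643628645}{148305209557} + \frac{45551034 \sqrt{3}}{148305209557} \approx -0.25329$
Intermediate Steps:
$b{\left(R \right)} = -5 + \sqrt{R}$ ($b{\left(R \right)} = -5 + \sqrt{0 + R} = -5 + \sqrt{R}$)
$t = -228$ ($t = -153 - 75 = -228$)
$\frac{-94251 + 192000}{\left(t + b{\left(3 \right)}\right)^{2} - 439397} = \frac{-94251 + 192000}{\left(-228 - \left(5 - \sqrt{3}\right)\right)^{2} - 439397} = \frac{97749}{\left(-233 + \sqrt{3}\right)^{2} - 439397} = \frac{97749}{-439397 + \left(-233 + \sqrt{3}\right)^{2}}$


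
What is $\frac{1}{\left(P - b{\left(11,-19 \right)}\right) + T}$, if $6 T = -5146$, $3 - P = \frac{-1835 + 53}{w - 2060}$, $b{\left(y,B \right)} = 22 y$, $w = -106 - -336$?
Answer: $- \frac{915}{1004341} \approx -0.00091104$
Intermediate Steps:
$w = 230$ ($w = -106 + 336 = 230$)
$P = \frac{618}{305}$ ($P = 3 - \frac{-1835 + 53}{230 - 2060} = 3 - - \frac{1782}{-1830} = 3 - \left(-1782\right) \left(- \frac{1}{1830}\right) = 3 - \frac{297}{305} = \frac{618}{305} \approx 2.0262$)
$T = - \frac{2573}{3}$ ($T = \frac{1}{6} \left(-5146\right) = - \frac{2573}{3} \approx -857.67$)
$\frac{1}{\left(P - b{\left(11,-19 \right)}\right) + T} = \frac{1}{\left(\frac{618}{305} - 22 \cdot 11\right) - \frac{2573}{3}} = \frac{1}{\left(\frac{618}{305} - 242\right) - \frac{2573}{3}} = \frac{1}{- \frac{73192}{305} - \frac{2573}{3}} = \frac{1}{- \frac{1004341}{915}} = - \frac{915}{1004341}$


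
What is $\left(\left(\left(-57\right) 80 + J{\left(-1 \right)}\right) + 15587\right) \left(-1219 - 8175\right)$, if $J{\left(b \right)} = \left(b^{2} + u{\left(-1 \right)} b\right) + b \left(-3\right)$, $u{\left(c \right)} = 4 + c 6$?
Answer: $-103644002$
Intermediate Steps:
$u{\left(c \right)} = 4 + 6 c$
$J{\left(b \right)} = b^{2} - 5 b$ ($J{\left(b \right)} = \left(b^{2} + \left(4 + 6 \left(-1\right)\right) b\right) + b \left(-3\right) = \left(b^{2} + \left(4 - 6\right) b\right) - 3 b = \left(b^{2} - 2 b\right) - 3 b = b^{2} - 5 b$)
$\left(\left(\left(-57\right) 80 + J{\left(-1 \right)}\right) + 15587\right) \left(-1219 - 8175\right) = \left(\left(\left(-57\right) 80 - \left(-5 - 1\right)\right) + 15587\right) \left(-1219 - 8175\right) = \left(\left(-4560 - -6\right) + 15587\right) \left(-9394\right) = \left(\left(-4560 + 6\right) + 15587\right) \left(-9394\right) = \left(-4554 + 15587\right) \left(-9394\right) = 11033 \left(-9394\right) = -103644002$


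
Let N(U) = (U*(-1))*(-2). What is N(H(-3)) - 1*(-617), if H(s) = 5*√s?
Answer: 617 + 10*I*√3 ≈ 617.0 + 17.32*I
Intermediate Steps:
N(U) = 2*U (N(U) = -U*(-2) = 2*U)
N(H(-3)) - 1*(-617) = 2*(5*√(-3)) - 1*(-617) = 2*(5*(I*√3)) + 617 = 2*(5*I*√3) + 617 = 10*I*√3 + 617 = 617 + 10*I*√3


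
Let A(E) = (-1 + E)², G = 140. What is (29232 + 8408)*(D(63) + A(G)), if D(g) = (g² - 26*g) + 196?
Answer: 822358720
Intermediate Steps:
D(g) = 196 + g² - 26*g
(29232 + 8408)*(D(63) + A(G)) = (29232 + 8408)*((196 + 63² - 26*63) + (-1 + 140)²) = 37640*((196 + 3969 - 1638) + 139²) = 37640*(2527 + 19321) = 37640*21848 = 822358720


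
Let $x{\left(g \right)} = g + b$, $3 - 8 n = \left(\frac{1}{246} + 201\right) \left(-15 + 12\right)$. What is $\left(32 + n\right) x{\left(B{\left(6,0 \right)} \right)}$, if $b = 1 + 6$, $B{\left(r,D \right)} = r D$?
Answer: $\frac{494795}{656} \approx 754.26$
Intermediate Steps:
$B{\left(r,D \right)} = D r$
$b = 7$
$n = \frac{49693}{656}$ ($n = \frac{3}{8} - \frac{\left(\frac{1}{246} + 201\right) \left(-15 + 12\right)}{8} = \frac{3}{8} - \frac{\left(\frac{1}{246} + 201\right) \left(-3\right)}{8} = \frac{3}{8} - \frac{\frac{49447}{246} \left(-3\right)}{8} = \frac{3}{8} - - \frac{49447}{656} = \frac{3}{8} + \frac{49447}{656} = \frac{49693}{656} \approx 75.751$)
$x{\left(g \right)} = 7 + g$ ($x{\left(g \right)} = g + 7 = 7 + g$)
$\left(32 + n\right) x{\left(B{\left(6,0 \right)} \right)} = \left(32 + \frac{49693}{656}\right) \left(7 + 0 \cdot 6\right) = \frac{70685 \left(7 + 0\right)}{656} = \frac{70685}{656} \cdot 7 = \frac{494795}{656}$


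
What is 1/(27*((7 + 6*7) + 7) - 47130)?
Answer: -1/45618 ≈ -2.1921e-5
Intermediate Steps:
1/(27*((7 + 6*7) + 7) - 47130) = 1/(27*((7 + 42) + 7) - 47130) = 1/(27*(49 + 7) - 47130) = 1/(27*56 - 47130) = 1/(1512 - 47130) = 1/(-45618) = -1/45618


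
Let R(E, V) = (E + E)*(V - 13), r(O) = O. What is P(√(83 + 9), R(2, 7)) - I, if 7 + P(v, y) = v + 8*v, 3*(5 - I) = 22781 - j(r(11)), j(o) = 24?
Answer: 22721/3 + 18*√23 ≈ 7660.0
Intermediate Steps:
R(E, V) = 2*E*(-13 + V) (R(E, V) = (2*E)*(-13 + V) = 2*E*(-13 + V))
I = -22742/3 (I = 5 - (22781 - 1*24)/3 = 5 - (22781 - 24)/3 = 5 - ⅓*22757 = 5 - 22757/3 = -22742/3 ≈ -7580.7)
P(v, y) = -7 + 9*v (P(v, y) = -7 + (v + 8*v) = -7 + 9*v)
P(√(83 + 9), R(2, 7)) - I = (-7 + 9*√(83 + 9)) - 1*(-22742/3) = (-7 + 9*√92) + 22742/3 = (-7 + 9*(2*√23)) + 22742/3 = (-7 + 18*√23) + 22742/3 = 22721/3 + 18*√23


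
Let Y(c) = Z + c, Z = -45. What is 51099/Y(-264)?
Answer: -17033/103 ≈ -165.37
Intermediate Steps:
Y(c) = -45 + c
51099/Y(-264) = 51099/(-45 - 264) = 51099/(-309) = 51099*(-1/309) = -17033/103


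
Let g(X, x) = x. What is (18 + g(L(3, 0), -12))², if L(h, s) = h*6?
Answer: 36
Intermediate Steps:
L(h, s) = 6*h
(18 + g(L(3, 0), -12))² = (18 - 12)² = 6² = 36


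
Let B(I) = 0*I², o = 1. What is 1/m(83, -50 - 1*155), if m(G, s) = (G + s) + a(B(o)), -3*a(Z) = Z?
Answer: -1/122 ≈ -0.0081967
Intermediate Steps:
B(I) = 0
a(Z) = -Z/3
m(G, s) = G + s (m(G, s) = (G + s) - ⅓*0 = (G + s) + 0 = G + s)
1/m(83, -50 - 1*155) = 1/(83 + (-50 - 1*155)) = 1/(83 + (-50 - 155)) = 1/(83 - 205) = 1/(-122) = -1/122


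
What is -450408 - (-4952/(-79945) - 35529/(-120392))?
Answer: -4335062627830609/9624738440 ≈ -4.5041e+5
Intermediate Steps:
-450408 - (-4952/(-79945) - 35529/(-120392)) = -450408 - (-4952*(-1/79945) - 35529*(-1/120392)) = -450408 - (4952/79945 + 35529/120392) = -450408 - 1*3436547089/9624738440 = -450408 - 3436547089/9624738440 = -4335062627830609/9624738440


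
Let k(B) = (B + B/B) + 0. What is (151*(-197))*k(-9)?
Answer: 237976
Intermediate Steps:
k(B) = 1 + B (k(B) = (B + 1) + 0 = (1 + B) + 0 = 1 + B)
(151*(-197))*k(-9) = (151*(-197))*(1 - 9) = -29747*(-8) = 237976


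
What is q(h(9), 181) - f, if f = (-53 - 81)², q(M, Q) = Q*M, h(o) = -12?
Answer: -20128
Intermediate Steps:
q(M, Q) = M*Q
f = 17956 (f = (-134)² = 17956)
q(h(9), 181) - f = -12*181 - 1*17956 = -2172 - 17956 = -20128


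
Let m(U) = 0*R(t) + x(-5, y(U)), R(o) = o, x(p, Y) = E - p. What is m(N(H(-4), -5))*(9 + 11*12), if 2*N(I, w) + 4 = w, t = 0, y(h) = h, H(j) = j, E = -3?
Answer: 282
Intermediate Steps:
x(p, Y) = -3 - p
N(I, w) = -2 + w/2
m(U) = 2 (m(U) = 0*0 + (-3 - 1*(-5)) = 0 + (-3 + 5) = 0 + 2 = 2)
m(N(H(-4), -5))*(9 + 11*12) = 2*(9 + 11*12) = 2*(9 + 132) = 2*141 = 282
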